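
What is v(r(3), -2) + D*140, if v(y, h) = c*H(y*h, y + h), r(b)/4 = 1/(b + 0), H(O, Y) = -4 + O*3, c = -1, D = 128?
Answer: 17932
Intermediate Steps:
H(O, Y) = -4 + 3*O
r(b) = 4/b (r(b) = 4/(b + 0) = 4/b)
v(y, h) = 4 - 3*h*y (v(y, h) = -(-4 + 3*(y*h)) = -(-4 + 3*(h*y)) = -(-4 + 3*h*y) = 4 - 3*h*y)
v(r(3), -2) + D*140 = (4 - 3*(-2)*4/3) + 128*140 = (4 - 3*(-2)*4*(⅓)) + 17920 = (4 - 3*(-2)*4/3) + 17920 = (4 + 8) + 17920 = 12 + 17920 = 17932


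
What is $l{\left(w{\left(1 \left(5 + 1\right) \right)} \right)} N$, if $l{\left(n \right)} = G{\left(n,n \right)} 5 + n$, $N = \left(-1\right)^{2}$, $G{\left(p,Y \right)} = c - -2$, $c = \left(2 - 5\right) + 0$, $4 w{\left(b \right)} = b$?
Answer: $- \frac{7}{2} \approx -3.5$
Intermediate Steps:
$w{\left(b \right)} = \frac{b}{4}$
$c = -3$ ($c = -3 + 0 = -3$)
$G{\left(p,Y \right)} = -1$ ($G{\left(p,Y \right)} = -3 - -2 = -3 + 2 = -1$)
$N = 1$
$l{\left(n \right)} = -5 + n$ ($l{\left(n \right)} = \left(-1\right) 5 + n = -5 + n$)
$l{\left(w{\left(1 \left(5 + 1\right) \right)} \right)} N = \left(-5 + \frac{1 \left(5 + 1\right)}{4}\right) 1 = \left(-5 + \frac{1 \cdot 6}{4}\right) 1 = \left(-5 + \frac{1}{4} \cdot 6\right) 1 = \left(-5 + \frac{3}{2}\right) 1 = \left(- \frac{7}{2}\right) 1 = - \frac{7}{2}$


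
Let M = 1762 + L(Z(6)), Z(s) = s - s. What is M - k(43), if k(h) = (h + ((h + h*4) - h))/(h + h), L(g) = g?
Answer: 3519/2 ≈ 1759.5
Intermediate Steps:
Z(s) = 0
k(h) = 5/2 (k(h) = (h + ((h + 4*h) - h))/((2*h)) = (h + (5*h - h))*(1/(2*h)) = (h + 4*h)*(1/(2*h)) = (5*h)*(1/(2*h)) = 5/2)
M = 1762 (M = 1762 + 0 = 1762)
M - k(43) = 1762 - 1*5/2 = 1762 - 5/2 = 3519/2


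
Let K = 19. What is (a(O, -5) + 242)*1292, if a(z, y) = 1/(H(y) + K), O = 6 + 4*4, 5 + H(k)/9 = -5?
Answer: 22197852/71 ≈ 3.1265e+5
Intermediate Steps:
H(k) = -90 (H(k) = -45 + 9*(-5) = -45 - 45 = -90)
O = 22 (O = 6 + 16 = 22)
a(z, y) = -1/71 (a(z, y) = 1/(-90 + 19) = 1/(-71) = -1/71)
(a(O, -5) + 242)*1292 = (-1/71 + 242)*1292 = (17181/71)*1292 = 22197852/71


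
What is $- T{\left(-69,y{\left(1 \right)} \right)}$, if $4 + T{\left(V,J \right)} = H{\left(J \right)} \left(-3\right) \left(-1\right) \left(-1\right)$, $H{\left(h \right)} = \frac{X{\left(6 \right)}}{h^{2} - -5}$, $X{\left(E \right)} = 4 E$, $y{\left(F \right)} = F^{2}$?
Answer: $16$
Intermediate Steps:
$H{\left(h \right)} = \frac{24}{5 + h^{2}}$ ($H{\left(h \right)} = \frac{4 \cdot 6}{h^{2} - -5} = \frac{24}{h^{2} + 5} = \frac{24}{5 + h^{2}}$)
$T{\left(V,J \right)} = -4 - \frac{72}{5 + J^{2}}$ ($T{\left(V,J \right)} = -4 + \frac{24}{5 + J^{2}} \left(-3\right) \left(-1\right) \left(-1\right) = -4 + - \frac{72}{5 + J^{2}} \left(-1\right) \left(-1\right) = -4 + \frac{72}{5 + J^{2}} \left(-1\right) = -4 - \frac{72}{5 + J^{2}}$)
$- T{\left(-69,y{\left(1 \right)} \right)} = - \frac{4 \left(-23 - \left(1^{2}\right)^{2}\right)}{5 + \left(1^{2}\right)^{2}} = - \frac{4 \left(-23 - 1^{2}\right)}{5 + 1^{2}} = - \frac{4 \left(-23 - 1\right)}{5 + 1} = - \frac{4 \left(-23 - 1\right)}{6} = - \frac{4 \left(-24\right)}{6} = \left(-1\right) \left(-16\right) = 16$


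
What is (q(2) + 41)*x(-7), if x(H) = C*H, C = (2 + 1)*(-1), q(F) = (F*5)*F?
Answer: 1281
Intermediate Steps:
q(F) = 5*F² (q(F) = (5*F)*F = 5*F²)
C = -3 (C = 3*(-1) = -3)
x(H) = -3*H
(q(2) + 41)*x(-7) = (5*2² + 41)*(-3*(-7)) = (5*4 + 41)*21 = (20 + 41)*21 = 61*21 = 1281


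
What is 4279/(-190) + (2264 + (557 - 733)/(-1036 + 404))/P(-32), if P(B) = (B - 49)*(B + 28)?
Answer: -3147436/202635 ≈ -15.533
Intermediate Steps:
P(B) = (-49 + B)*(28 + B)
4279/(-190) + (2264 + (557 - 733)/(-1036 + 404))/P(-32) = 4279/(-190) + (2264 + (557 - 733)/(-1036 + 404))/(-1372 + (-32)² - 21*(-32)) = 4279*(-1/190) + (2264 - 176/(-632))/(-1372 + 1024 + 672) = -4279/190 + (2264 - 176*(-1/632))/324 = -4279/190 + (2264 + 22/79)*(1/324) = -4279/190 + (178878/79)*(1/324) = -4279/190 + 29813/4266 = -3147436/202635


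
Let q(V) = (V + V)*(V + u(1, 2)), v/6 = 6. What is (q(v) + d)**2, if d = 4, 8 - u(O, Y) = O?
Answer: 9610000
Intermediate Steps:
v = 36 (v = 6*6 = 36)
u(O, Y) = 8 - O
q(V) = 2*V*(7 + V) (q(V) = (V + V)*(V + (8 - 1*1)) = (2*V)*(V + (8 - 1)) = (2*V)*(V + 7) = (2*V)*(7 + V) = 2*V*(7 + V))
(q(v) + d)**2 = (2*36*(7 + 36) + 4)**2 = (2*36*43 + 4)**2 = (3096 + 4)**2 = 3100**2 = 9610000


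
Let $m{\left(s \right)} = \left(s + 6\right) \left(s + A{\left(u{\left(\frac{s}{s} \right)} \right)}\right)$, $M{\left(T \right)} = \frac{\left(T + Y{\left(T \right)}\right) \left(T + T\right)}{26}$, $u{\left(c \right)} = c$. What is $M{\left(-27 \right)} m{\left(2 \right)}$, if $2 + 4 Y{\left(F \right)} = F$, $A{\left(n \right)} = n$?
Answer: $\frac{22194}{13} \approx 1707.2$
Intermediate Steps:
$Y{\left(F \right)} = - \frac{1}{2} + \frac{F}{4}$
$M{\left(T \right)} = \frac{T \left(- \frac{1}{2} + \frac{5 T}{4}\right)}{13}$ ($M{\left(T \right)} = \frac{\left(T + \left(- \frac{1}{2} + \frac{T}{4}\right)\right) \left(T + T\right)}{26} = \left(- \frac{1}{2} + \frac{5 T}{4}\right) 2 T \frac{1}{26} = 2 T \left(- \frac{1}{2} + \frac{5 T}{4}\right) \frac{1}{26} = \frac{T \left(- \frac{1}{2} + \frac{5 T}{4}\right)}{13}$)
$m{\left(s \right)} = \left(1 + s\right) \left(6 + s\right)$ ($m{\left(s \right)} = \left(s + 6\right) \left(s + \frac{s}{s}\right) = \left(6 + s\right) \left(s + 1\right) = \left(6 + s\right) \left(1 + s\right) = \left(1 + s\right) \left(6 + s\right)$)
$M{\left(-27 \right)} m{\left(2 \right)} = \frac{1}{52} \left(-27\right) \left(-2 + 5 \left(-27\right)\right) \left(6 + 2^{2} + 7 \cdot 2\right) = \frac{1}{52} \left(-27\right) \left(-2 - 135\right) \left(6 + 4 + 14\right) = \frac{1}{52} \left(-27\right) \left(-137\right) 24 = \frac{3699}{52} \cdot 24 = \frac{22194}{13}$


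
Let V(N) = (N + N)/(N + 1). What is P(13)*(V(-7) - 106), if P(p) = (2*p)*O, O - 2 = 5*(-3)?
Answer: 105118/3 ≈ 35039.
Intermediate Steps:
O = -13 (O = 2 + 5*(-3) = 2 - 15 = -13)
P(p) = -26*p (P(p) = (2*p)*(-13) = -26*p)
V(N) = 2*N/(1 + N) (V(N) = (2*N)/(1 + N) = 2*N/(1 + N))
P(13)*(V(-7) - 106) = (-26*13)*(2*(-7)/(1 - 7) - 106) = -338*(2*(-7)/(-6) - 106) = -338*(2*(-7)*(-⅙) - 106) = -338*(7/3 - 106) = -338*(-311/3) = 105118/3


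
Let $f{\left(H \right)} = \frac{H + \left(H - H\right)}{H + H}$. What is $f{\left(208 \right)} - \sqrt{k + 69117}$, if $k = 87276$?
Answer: $\frac{1}{2} - 3 \sqrt{17377} \approx -394.97$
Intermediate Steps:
$f{\left(H \right)} = \frac{1}{2}$ ($f{\left(H \right)} = \frac{H + 0}{2 H} = H \frac{1}{2 H} = \frac{1}{2}$)
$f{\left(208 \right)} - \sqrt{k + 69117} = \frac{1}{2} - \sqrt{87276 + 69117} = \frac{1}{2} - \sqrt{156393} = \frac{1}{2} - 3 \sqrt{17377}$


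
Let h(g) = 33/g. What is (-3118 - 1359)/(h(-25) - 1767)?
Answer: 111925/44208 ≈ 2.5318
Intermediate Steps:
(-3118 - 1359)/(h(-25) - 1767) = (-3118 - 1359)/(33/(-25) - 1767) = -4477/(33*(-1/25) - 1767) = -4477/(-33/25 - 1767) = -4477/(-44208/25) = -4477*(-25/44208) = 111925/44208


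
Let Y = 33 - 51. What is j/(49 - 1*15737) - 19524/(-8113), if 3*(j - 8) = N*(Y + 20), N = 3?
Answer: 153105691/63638372 ≈ 2.4059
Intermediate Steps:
Y = -18
j = 10 (j = 8 + (3*(-18 + 20))/3 = 8 + (3*2)/3 = 8 + (1/3)*6 = 8 + 2 = 10)
j/(49 - 1*15737) - 19524/(-8113) = 10/(49 - 1*15737) - 19524/(-8113) = 10/(49 - 15737) - 19524*(-1/8113) = 10/(-15688) + 19524/8113 = 10*(-1/15688) + 19524/8113 = -5/7844 + 19524/8113 = 153105691/63638372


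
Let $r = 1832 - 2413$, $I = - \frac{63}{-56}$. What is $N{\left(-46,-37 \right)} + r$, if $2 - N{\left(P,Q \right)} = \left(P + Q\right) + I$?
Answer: $- \frac{3977}{8} \approx -497.13$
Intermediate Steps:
$I = \frac{9}{8}$ ($I = \left(-63\right) \left(- \frac{1}{56}\right) = \frac{9}{8} \approx 1.125$)
$N{\left(P,Q \right)} = \frac{7}{8} - P - Q$ ($N{\left(P,Q \right)} = 2 - \left(\left(P + Q\right) + \frac{9}{8}\right) = 2 - \left(\frac{9}{8} + P + Q\right) = \frac{7}{8} - P - Q$)
$r = -581$ ($r = 1832 - 2413 = -581$)
$N{\left(-46,-37 \right)} + r = \left(\frac{7}{8} - -46 - -37\right) - 581 = \left(\frac{7}{8} + 46 + 37\right) - 581 = \frac{671}{8} - 581 = - \frac{3977}{8}$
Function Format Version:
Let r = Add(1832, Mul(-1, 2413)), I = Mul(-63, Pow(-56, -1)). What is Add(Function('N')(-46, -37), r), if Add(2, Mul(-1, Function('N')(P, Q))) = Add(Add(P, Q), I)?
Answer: Rational(-3977, 8) ≈ -497.13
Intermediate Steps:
I = Rational(9, 8) (I = Mul(-63, Rational(-1, 56)) = Rational(9, 8) ≈ 1.1250)
Function('N')(P, Q) = Add(Rational(7, 8), Mul(-1, P), Mul(-1, Q)) (Function('N')(P, Q) = Add(2, Mul(-1, Add(Add(P, Q), Rational(9, 8)))) = Add(2, Mul(-1, Add(Rational(9, 8), P, Q))) = Add(2, Add(Rational(-9, 8), Mul(-1, P), Mul(-1, Q))) = Add(Rational(7, 8), Mul(-1, P), Mul(-1, Q)))
r = -581 (r = Add(1832, -2413) = -581)
Add(Function('N')(-46, -37), r) = Add(Add(Rational(7, 8), Mul(-1, -46), Mul(-1, -37)), -581) = Add(Add(Rational(7, 8), 46, 37), -581) = Add(Rational(671, 8), -581) = Rational(-3977, 8)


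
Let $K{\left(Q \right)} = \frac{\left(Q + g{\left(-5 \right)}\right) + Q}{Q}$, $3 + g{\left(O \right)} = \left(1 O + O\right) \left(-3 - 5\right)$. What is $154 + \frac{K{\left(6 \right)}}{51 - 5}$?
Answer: $\frac{42593}{276} \approx 154.32$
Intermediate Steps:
$g{\left(O \right)} = -3 - 16 O$ ($g{\left(O \right)} = -3 + \left(1 O + O\right) \left(-3 - 5\right) = -3 + \left(O + O\right) \left(-8\right) = -3 + 2 O \left(-8\right) = -3 - 16 O$)
$K{\left(Q \right)} = \frac{77 + 2 Q}{Q}$ ($K{\left(Q \right)} = \frac{\left(Q - -77\right) + Q}{Q} = \frac{\left(Q + \left(-3 + 80\right)\right) + Q}{Q} = \frac{\left(Q + 77\right) + Q}{Q} = \frac{\left(77 + Q\right) + Q}{Q} = \frac{77 + 2 Q}{Q}$)
$154 + \frac{K{\left(6 \right)}}{51 - 5} = 154 + \frac{2 + \frac{77}{6}}{51 - 5} = 154 + \frac{2 + 77 \cdot \frac{1}{6}}{46} = 154 + \frac{2 + \frac{77}{6}}{46} = 154 + \frac{1}{46} \cdot \frac{89}{6} = 154 + \frac{89}{276} = \frac{42593}{276}$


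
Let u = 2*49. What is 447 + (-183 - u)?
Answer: 166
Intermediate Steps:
u = 98
447 + (-183 - u) = 447 + (-183 - 1*98) = 447 + (-183 - 98) = 447 - 281 = 166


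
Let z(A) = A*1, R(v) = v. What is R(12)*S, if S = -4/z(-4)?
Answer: 12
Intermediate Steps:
z(A) = A
S = 1 (S = -4/(-4) = -4*(-¼) = 1)
R(12)*S = 12*1 = 12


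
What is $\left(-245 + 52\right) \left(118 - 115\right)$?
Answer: $-579$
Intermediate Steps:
$\left(-245 + 52\right) \left(118 - 115\right) = \left(-193\right) 3 = -579$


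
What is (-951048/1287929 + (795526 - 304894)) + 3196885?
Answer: 4749259131245/1287929 ≈ 3.6875e+6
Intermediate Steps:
(-951048/1287929 + (795526 - 304894)) + 3196885 = (-951048*1/1287929 + 490632) + 3196885 = (-951048/1287929 + 490632) + 3196885 = 631898230080/1287929 + 3196885 = 4749259131245/1287929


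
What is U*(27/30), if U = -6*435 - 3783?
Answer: -57537/10 ≈ -5753.7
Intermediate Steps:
U = -6393 (U = -2610 - 3783 = -6393)
U*(27/30) = -172611/30 = -6393*9/10 = -57537/10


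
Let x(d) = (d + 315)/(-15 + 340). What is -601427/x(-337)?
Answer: 195463775/22 ≈ 8.8847e+6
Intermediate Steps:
x(d) = 63/65 + d/325 (x(d) = (315 + d)/325 = (315 + d)*(1/325) = 63/65 + d/325)
-601427/x(-337) = -601427/(63/65 + (1/325)*(-337)) = -601427/(63/65 - 337/325) = -601427/(-22/325) = -601427*(-325/22) = 195463775/22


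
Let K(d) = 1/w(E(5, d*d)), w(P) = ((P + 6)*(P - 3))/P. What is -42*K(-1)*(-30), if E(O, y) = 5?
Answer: 3150/11 ≈ 286.36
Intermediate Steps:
w(P) = (-3 + P)*(6 + P)/P (w(P) = ((6 + P)*(-3 + P))/P = ((-3 + P)*(6 + P))/P = (-3 + P)*(6 + P)/P)
K(d) = 5/22 (K(d) = 1/(3 + 5 - 18/5) = 1/(22/5) = 5/22)
-42*K(-1)*(-30) = -42*5/22*(-30) = -105/11*(-30) = 3150/11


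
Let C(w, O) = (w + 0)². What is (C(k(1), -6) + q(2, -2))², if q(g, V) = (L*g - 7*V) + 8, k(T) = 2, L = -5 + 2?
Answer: 400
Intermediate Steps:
L = -3
q(g, V) = 8 - 7*V - 3*g (q(g, V) = (-3*g - 7*V) + 8 = (-7*V - 3*g) + 8 = 8 - 7*V - 3*g)
C(w, O) = w²
(C(k(1), -6) + q(2, -2))² = (2² + (8 - 7*(-2) - 3*2))² = (4 + (8 + 14 - 6))² = (4 + 16)² = 20² = 400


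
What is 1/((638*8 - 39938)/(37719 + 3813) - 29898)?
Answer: -20766/620879285 ≈ -3.3446e-5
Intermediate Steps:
1/((638*8 - 39938)/(37719 + 3813) - 29898) = 1/((5104 - 39938)/41532 - 29898) = 1/(-34834*1/41532 - 29898) = 1/(-17417/20766 - 29898) = 1/(-620879285/20766) = -20766/620879285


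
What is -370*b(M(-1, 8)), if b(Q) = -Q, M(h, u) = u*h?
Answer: -2960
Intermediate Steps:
M(h, u) = h*u
-370*b(M(-1, 8)) = -(-370)*(-1*8) = -(-370)*(-8) = -370*8 = -2960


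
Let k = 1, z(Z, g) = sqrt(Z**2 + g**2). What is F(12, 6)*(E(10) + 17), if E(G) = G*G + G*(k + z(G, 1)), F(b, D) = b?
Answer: 1524 + 120*sqrt(101) ≈ 2730.0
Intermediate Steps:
E(G) = G**2 + G*(1 + sqrt(1 + G**2)) (E(G) = G*G + G*(1 + sqrt(G**2 + 1**2)) = G**2 + G*(1 + sqrt(G**2 + 1)) = G**2 + G*(1 + sqrt(1 + G**2)))
F(12, 6)*(E(10) + 17) = 12*(10*(1 + 10 + sqrt(1 + 10**2)) + 17) = 12*(10*(1 + 10 + sqrt(1 + 100)) + 17) = 12*(10*(1 + 10 + sqrt(101)) + 17) = 12*(10*(11 + sqrt(101)) + 17) = 12*((110 + 10*sqrt(101)) + 17) = 12*(127 + 10*sqrt(101)) = 1524 + 120*sqrt(101)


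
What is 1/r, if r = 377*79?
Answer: 1/29783 ≈ 3.3576e-5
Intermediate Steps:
r = 29783
1/r = 1/29783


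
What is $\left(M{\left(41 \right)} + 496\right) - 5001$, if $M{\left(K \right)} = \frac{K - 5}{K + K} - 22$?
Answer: $- \frac{185589}{41} \approx -4526.6$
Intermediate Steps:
$M{\left(K \right)} = -22 + \frac{-5 + K}{2 K}$ ($M{\left(K \right)} = \frac{-5 + K}{2 K} - 22 = -22 + \frac{-5 + K}{2 K}$)
$\left(M{\left(41 \right)} + 496\right) - 5001 = \left(\frac{-5 - 1763}{2 \cdot 41} + 496\right) - 5001 = \left(\frac{1}{2} \cdot \frac{1}{41} \left(-5 - 1763\right) + 496\right) - 5001 = \left(\frac{1}{2} \cdot \frac{1}{41} \left(-1768\right) + 496\right) - 5001 = \left(- \frac{884}{41} + 496\right) - 5001 = \frac{19452}{41} - 5001 = - \frac{185589}{41}$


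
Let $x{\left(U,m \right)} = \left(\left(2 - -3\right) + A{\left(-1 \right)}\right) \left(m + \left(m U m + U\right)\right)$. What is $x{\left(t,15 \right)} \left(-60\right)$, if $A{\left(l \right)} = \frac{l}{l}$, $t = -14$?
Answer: $1133640$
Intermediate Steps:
$A{\left(l \right)} = 1$
$x{\left(U,m \right)} = 6 U + 6 m + 6 U m^{2}$ ($x{\left(U,m \right)} = \left(\left(2 - -3\right) + 1\right) \left(m + \left(m U m + U\right)\right) = \left(\left(2 + 3\right) + 1\right) \left(m + \left(U m m + U\right)\right) = \left(5 + 1\right) \left(m + \left(U m^{2} + U\right)\right) = 6 \left(m + \left(U + U m^{2}\right)\right) = 6 \left(U + m + U m^{2}\right) = 6 U + 6 m + 6 U m^{2}$)
$x{\left(t,15 \right)} \left(-60\right) = \left(6 \left(-14\right) + 6 \cdot 15 + 6 \left(-14\right) 15^{2}\right) \left(-60\right) = \left(-84 + 90 + 6 \left(-14\right) 225\right) \left(-60\right) = \left(-84 + 90 - 18900\right) \left(-60\right) = \left(-18894\right) \left(-60\right) = 1133640$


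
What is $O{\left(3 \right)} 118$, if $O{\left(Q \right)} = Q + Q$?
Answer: $708$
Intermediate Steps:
$O{\left(Q \right)} = 2 Q$
$O{\left(3 \right)} 118 = 2 \cdot 3 \cdot 118 = 6 \cdot 118 = 708$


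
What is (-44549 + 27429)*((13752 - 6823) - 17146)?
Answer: 174915040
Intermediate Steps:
(-44549 + 27429)*((13752 - 6823) - 17146) = -17120*(6929 - 17146) = -17120*(-10217) = 174915040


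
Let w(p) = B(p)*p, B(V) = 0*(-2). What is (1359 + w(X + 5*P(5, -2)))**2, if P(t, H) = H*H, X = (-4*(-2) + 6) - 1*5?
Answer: 1846881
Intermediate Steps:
X = 9 (X = (8 + 6) - 5 = 14 - 5 = 9)
B(V) = 0
P(t, H) = H**2
w(p) = 0 (w(p) = 0*p = 0)
(1359 + w(X + 5*P(5, -2)))**2 = (1359 + 0)**2 = 1359**2 = 1846881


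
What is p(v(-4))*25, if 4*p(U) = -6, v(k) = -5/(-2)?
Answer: -75/2 ≈ -37.500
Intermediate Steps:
v(k) = 5/2 (v(k) = -5*(-½) = 5/2)
p(U) = -3/2 (p(U) = (¼)*(-6) = -3/2)
p(v(-4))*25 = -3/2*25 = -75/2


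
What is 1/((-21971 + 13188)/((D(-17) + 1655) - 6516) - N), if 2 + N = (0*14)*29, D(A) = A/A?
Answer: 4860/18503 ≈ 0.26266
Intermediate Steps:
D(A) = 1
N = -2 (N = -2 + (0*14)*29 = -2 + 0*29 = -2 + 0 = -2)
1/((-21971 + 13188)/((D(-17) + 1655) - 6516) - N) = 1/((-21971 + 13188)/((1 + 1655) - 6516) - 1*(-2)) = 1/(-8783/(1656 - 6516) + 2) = 1/(-8783/(-4860) + 2) = 1/(-8783*(-1/4860) + 2) = 1/(8783/4860 + 2) = 1/(18503/4860) = 4860/18503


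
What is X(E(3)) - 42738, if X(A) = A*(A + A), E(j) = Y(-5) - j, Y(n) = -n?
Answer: -42730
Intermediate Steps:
E(j) = 5 - j (E(j) = -1*(-5) - j = 5 - j)
X(A) = 2*A² (X(A) = A*(2*A) = 2*A²)
X(E(3)) - 42738 = 2*(5 - 1*3)² - 42738 = 2*(5 - 3)² - 42738 = 2*2² - 42738 = 2*4 - 42738 = 8 - 42738 = -42730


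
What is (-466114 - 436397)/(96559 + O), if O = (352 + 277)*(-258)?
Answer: 902511/65723 ≈ 13.732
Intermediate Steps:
O = -162282 (O = 629*(-258) = -162282)
(-466114 - 436397)/(96559 + O) = (-466114 - 436397)/(96559 - 162282) = -902511/(-65723) = -902511*(-1/65723) = 902511/65723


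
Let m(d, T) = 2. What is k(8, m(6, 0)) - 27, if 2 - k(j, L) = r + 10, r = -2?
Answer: -33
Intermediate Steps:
k(j, L) = -6 (k(j, L) = 2 - (-2 + 10) = 2 - 1*8 = 2 - 8 = -6)
k(8, m(6, 0)) - 27 = -6 - 27 = -33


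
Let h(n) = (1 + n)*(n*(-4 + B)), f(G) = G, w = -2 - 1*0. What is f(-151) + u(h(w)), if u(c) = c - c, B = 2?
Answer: -151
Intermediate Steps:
w = -2 (w = -2 + 0 = -2)
h(n) = -2*n*(1 + n) (h(n) = (1 + n)*(n*(-4 + 2)) = (1 + n)*(n*(-2)) = (1 + n)*(-2*n) = -2*n*(1 + n))
u(c) = 0
f(-151) + u(h(w)) = -151 + 0 = -151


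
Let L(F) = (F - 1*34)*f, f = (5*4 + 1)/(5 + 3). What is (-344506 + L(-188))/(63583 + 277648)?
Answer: -1380355/1364924 ≈ -1.0113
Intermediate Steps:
f = 21/8 (f = (20 + 1)/8 = 21*(⅛) = 21/8 ≈ 2.6250)
L(F) = -357/4 + 21*F/8 (L(F) = (F - 1*34)*(21/8) = (F - 34)*(21/8) = (-34 + F)*(21/8) = -357/4 + 21*F/8)
(-344506 + L(-188))/(63583 + 277648) = (-344506 + (-357/4 + (21/8)*(-188)))/(63583 + 277648) = (-344506 + (-357/4 - 987/2))/341231 = (-344506 - 2331/4)*(1/341231) = -1380355/4*1/341231 = -1380355/1364924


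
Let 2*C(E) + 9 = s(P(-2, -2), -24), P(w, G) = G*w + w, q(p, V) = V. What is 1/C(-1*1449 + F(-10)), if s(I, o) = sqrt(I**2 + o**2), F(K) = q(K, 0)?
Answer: 18/499 + 4*sqrt(145)/499 ≈ 0.13260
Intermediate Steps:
P(w, G) = w + G*w
F(K) = 0
C(E) = -9/2 + sqrt(145) (C(E) = -9/2 + sqrt((-2*(1 - 2))**2 + (-24)**2)/2 = -9/2 + sqrt((-2*(-1))**2 + 576)/2 = -9/2 + sqrt(2**2 + 576)/2 = -9/2 + sqrt(4 + 576)/2 = -9/2 + sqrt(580)/2 = -9/2 + (2*sqrt(145))/2 = -9/2 + sqrt(145))
1/C(-1*1449 + F(-10)) = 1/(-9/2 + sqrt(145))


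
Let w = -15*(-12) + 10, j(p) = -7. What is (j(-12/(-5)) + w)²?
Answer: 33489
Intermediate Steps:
w = 190 (w = 180 + 10 = 190)
(j(-12/(-5)) + w)² = (-7 + 190)² = 183² = 33489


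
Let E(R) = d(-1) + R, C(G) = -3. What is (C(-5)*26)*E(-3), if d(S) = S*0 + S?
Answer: 312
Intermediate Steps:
d(S) = S (d(S) = 0 + S = S)
E(R) = -1 + R
(C(-5)*26)*E(-3) = (-3*26)*(-1 - 3) = -78*(-4) = 312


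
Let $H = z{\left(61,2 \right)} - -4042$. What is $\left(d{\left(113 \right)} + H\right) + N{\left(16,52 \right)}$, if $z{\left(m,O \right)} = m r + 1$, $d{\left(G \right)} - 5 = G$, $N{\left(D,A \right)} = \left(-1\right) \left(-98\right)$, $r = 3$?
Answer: $4442$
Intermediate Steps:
$N{\left(D,A \right)} = 98$
$d{\left(G \right)} = 5 + G$
$z{\left(m,O \right)} = 1 + 3 m$ ($z{\left(m,O \right)} = m 3 + 1 = 3 m + 1 = 1 + 3 m$)
$H = 4226$ ($H = \left(1 + 3 \cdot 61\right) - -4042 = \left(1 + 183\right) + 4042 = 184 + 4042 = 4226$)
$\left(d{\left(113 \right)} + H\right) + N{\left(16,52 \right)} = \left(\left(5 + 113\right) + 4226\right) + 98 = \left(118 + 4226\right) + 98 = 4344 + 98 = 4442$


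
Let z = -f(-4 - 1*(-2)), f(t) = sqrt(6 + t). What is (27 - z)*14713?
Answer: 426677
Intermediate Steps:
z = -2 (z = -sqrt(6 + (-4 - 1*(-2))) = -sqrt(6 + (-4 + 2)) = -sqrt(6 - 2) = -sqrt(4) = -1*2 = -2)
(27 - z)*14713 = (27 - 1*(-2))*14713 = (27 + 2)*14713 = 29*14713 = 426677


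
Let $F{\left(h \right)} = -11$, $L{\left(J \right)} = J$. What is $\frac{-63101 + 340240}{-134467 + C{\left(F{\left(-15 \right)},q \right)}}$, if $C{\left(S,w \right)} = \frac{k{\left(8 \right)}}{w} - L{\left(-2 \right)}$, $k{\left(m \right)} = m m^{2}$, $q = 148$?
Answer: $- \frac{10254143}{4975077} \approx -2.0611$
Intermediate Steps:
$k{\left(m \right)} = m^{3}$
$C{\left(S,w \right)} = 2 + \frac{512}{w}$ ($C{\left(S,w \right)} = \frac{8^{3}}{w} - -2 = \frac{512}{w} + 2 = 2 + \frac{512}{w}$)
$\frac{-63101 + 340240}{-134467 + C{\left(F{\left(-15 \right)},q \right)}} = \frac{-63101 + 340240}{-134467 + \left(2 + \frac{512}{148}\right)} = \frac{277139}{-134467 + \left(2 + 512 \cdot \frac{1}{148}\right)} = \frac{277139}{-134467 + \left(2 + \frac{128}{37}\right)} = \frac{277139}{-134467 + \frac{202}{37}} = \frac{277139}{- \frac{4975077}{37}} = 277139 \left(- \frac{37}{4975077}\right) = - \frac{10254143}{4975077}$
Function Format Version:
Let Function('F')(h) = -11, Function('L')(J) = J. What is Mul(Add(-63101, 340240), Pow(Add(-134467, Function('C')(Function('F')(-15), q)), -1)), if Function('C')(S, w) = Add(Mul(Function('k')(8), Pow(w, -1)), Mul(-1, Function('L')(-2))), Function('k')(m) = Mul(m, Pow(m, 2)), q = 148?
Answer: Rational(-10254143, 4975077) ≈ -2.0611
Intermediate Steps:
Function('k')(m) = Pow(m, 3)
Function('C')(S, w) = Add(2, Mul(512, Pow(w, -1))) (Function('C')(S, w) = Add(Mul(Pow(8, 3), Pow(w, -1)), Mul(-1, -2)) = Add(Mul(512, Pow(w, -1)), 2) = Add(2, Mul(512, Pow(w, -1))))
Mul(Add(-63101, 340240), Pow(Add(-134467, Function('C')(Function('F')(-15), q)), -1)) = Mul(Add(-63101, 340240), Pow(Add(-134467, Add(2, Mul(512, Pow(148, -1)))), -1)) = Mul(277139, Pow(Add(-134467, Add(2, Mul(512, Rational(1, 148)))), -1)) = Mul(277139, Pow(Add(-134467, Add(2, Rational(128, 37))), -1)) = Mul(277139, Pow(Add(-134467, Rational(202, 37)), -1)) = Mul(277139, Pow(Rational(-4975077, 37), -1)) = Mul(277139, Rational(-37, 4975077)) = Rational(-10254143, 4975077)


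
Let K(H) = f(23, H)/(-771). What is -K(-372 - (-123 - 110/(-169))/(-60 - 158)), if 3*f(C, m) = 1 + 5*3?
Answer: 16/2313 ≈ 0.0069174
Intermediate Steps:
f(C, m) = 16/3 (f(C, m) = (1 + 5*3)/3 = (1 + 15)/3 = (1/3)*16 = 16/3)
K(H) = -16/2313 (K(H) = (16/3)/(-771) = (16/3)*(-1/771) = -16/2313)
-K(-372 - (-123 - 110/(-169))/(-60 - 158)) = -1*(-16/2313) = 16/2313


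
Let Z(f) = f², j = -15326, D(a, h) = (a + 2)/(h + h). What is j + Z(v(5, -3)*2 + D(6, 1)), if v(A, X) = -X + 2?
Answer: -15130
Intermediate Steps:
D(a, h) = (2 + a)/(2*h) (D(a, h) = (2 + a)/((2*h)) = (2 + a)*(1/(2*h)) = (2 + a)/(2*h))
v(A, X) = 2 - X
j + Z(v(5, -3)*2 + D(6, 1)) = -15326 + ((2 - 1*(-3))*2 + (½)*(2 + 6)/1)² = -15326 + ((2 + 3)*2 + (½)*1*8)² = -15326 + (5*2 + 4)² = -15326 + (10 + 4)² = -15326 + 14² = -15326 + 196 = -15130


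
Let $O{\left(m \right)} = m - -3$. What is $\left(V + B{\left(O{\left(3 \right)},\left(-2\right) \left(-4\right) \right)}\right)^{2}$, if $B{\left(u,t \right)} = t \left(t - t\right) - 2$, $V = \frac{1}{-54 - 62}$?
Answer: $\frac{54289}{13456} \approx 4.0346$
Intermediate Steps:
$V = - \frac{1}{116}$ ($V = \frac{1}{-116} = - \frac{1}{116} \approx -0.0086207$)
$O{\left(m \right)} = 3 + m$ ($O{\left(m \right)} = m + 3 = 3 + m$)
$B{\left(u,t \right)} = -2$ ($B{\left(u,t \right)} = t 0 - 2 = 0 - 2 = -2$)
$\left(V + B{\left(O{\left(3 \right)},\left(-2\right) \left(-4\right) \right)}\right)^{2} = \left(- \frac{1}{116} - 2\right)^{2} = \left(- \frac{233}{116}\right)^{2} = \frac{54289}{13456}$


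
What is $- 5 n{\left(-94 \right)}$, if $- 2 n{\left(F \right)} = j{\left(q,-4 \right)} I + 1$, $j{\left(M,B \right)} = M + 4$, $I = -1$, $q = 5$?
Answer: $-20$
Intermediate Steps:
$j{\left(M,B \right)} = 4 + M$
$n{\left(F \right)} = 4$ ($n{\left(F \right)} = - \frac{\left(4 + 5\right) \left(-1\right) + 1}{2} = - \frac{9 \left(-1\right) + 1}{2} = - \frac{-9 + 1}{2} = \left(- \frac{1}{2}\right) \left(-8\right) = 4$)
$- 5 n{\left(-94 \right)} = \left(-5\right) 4 = -20$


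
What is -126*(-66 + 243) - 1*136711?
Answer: -159013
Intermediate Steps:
-126*(-66 + 243) - 1*136711 = -126*177 - 136711 = -22302 - 136711 = -159013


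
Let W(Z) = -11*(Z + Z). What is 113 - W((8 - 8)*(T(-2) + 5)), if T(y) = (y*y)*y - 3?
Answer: 113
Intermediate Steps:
T(y) = -3 + y³ (T(y) = y²*y - 3 = y³ - 3 = -3 + y³)
W(Z) = -22*Z
113 - W((8 - 8)*(T(-2) + 5)) = 113 - (-22)*(8 - 8)*((-3 + (-2)³) + 5) = 113 - (-22)*0*((-3 - 8) + 5) = 113 - (-22)*0*(-11 + 5) = 113 - (-22)*0*(-6) = 113 - (-22)*0 = 113 - 1*0 = 113 + 0 = 113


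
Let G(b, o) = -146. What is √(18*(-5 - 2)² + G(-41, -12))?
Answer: 4*√46 ≈ 27.129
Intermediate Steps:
√(18*(-5 - 2)² + G(-41, -12)) = √(18*(-5 - 2)² - 146) = √(18*(-7)² - 146) = √(18*49 - 146) = √(882 - 146) = √736 = 4*√46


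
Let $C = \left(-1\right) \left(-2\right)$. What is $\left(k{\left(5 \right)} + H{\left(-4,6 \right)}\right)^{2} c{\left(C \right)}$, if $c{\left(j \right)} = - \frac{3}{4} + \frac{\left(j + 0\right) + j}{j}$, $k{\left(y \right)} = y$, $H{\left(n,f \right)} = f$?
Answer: $\frac{605}{4} \approx 151.25$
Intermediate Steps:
$C = 2$
$c{\left(j \right)} = \frac{5}{4}$ ($c{\left(j \right)} = \left(-3\right) \frac{1}{4} + \frac{j + j}{j} = - \frac{3}{4} + \frac{2 j}{j} = - \frac{3}{4} + 2 = \frac{5}{4}$)
$\left(k{\left(5 \right)} + H{\left(-4,6 \right)}\right)^{2} c{\left(C \right)} = \left(5 + 6\right)^{2} \cdot \frac{5}{4} = 11^{2} \cdot \frac{5}{4} = 121 \cdot \frac{5}{4} = \frac{605}{4}$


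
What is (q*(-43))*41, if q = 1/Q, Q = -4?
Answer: 1763/4 ≈ 440.75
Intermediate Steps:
q = -¼ (q = 1/(-4) = -¼ ≈ -0.25000)
(q*(-43))*41 = -¼*(-43)*41 = (43/4)*41 = 1763/4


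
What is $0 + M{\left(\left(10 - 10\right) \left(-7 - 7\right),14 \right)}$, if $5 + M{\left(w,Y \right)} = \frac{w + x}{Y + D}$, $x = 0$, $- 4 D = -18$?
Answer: $-5$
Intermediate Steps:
$D = \frac{9}{2}$ ($D = \left(- \frac{1}{4}\right) \left(-18\right) = \frac{9}{2} \approx 4.5$)
$M{\left(w,Y \right)} = -5 + \frac{w}{\frac{9}{2} + Y}$ ($M{\left(w,Y \right)} = -5 + \frac{w + 0}{Y + \frac{9}{2}} = -5 + \frac{w}{\frac{9}{2} + Y}$)
$0 + M{\left(\left(10 - 10\right) \left(-7 - 7\right),14 \right)} = 0 + \frac{-45 - 140 + 2 \left(10 - 10\right) \left(-7 - 7\right)}{9 + 2 \cdot 14} = 0 + \frac{-45 - 140 + 2 \cdot 0 \left(-14\right)}{9 + 28} = 0 + \frac{-45 - 140 + 2 \cdot 0}{37} = 0 + \frac{-45 - 140 + 0}{37} = 0 + \frac{1}{37} \left(-185\right) = 0 - 5 = -5$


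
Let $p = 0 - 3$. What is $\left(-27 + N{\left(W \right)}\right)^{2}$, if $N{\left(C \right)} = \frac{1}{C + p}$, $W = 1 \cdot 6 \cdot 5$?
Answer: $\frac{529984}{729} \approx 727.0$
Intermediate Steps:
$W = 30$ ($W = 6 \cdot 5 = 30$)
$p = -3$
$N{\left(C \right)} = \frac{1}{-3 + C}$ ($N{\left(C \right)} = \frac{1}{C - 3} = \frac{1}{-3 + C}$)
$\left(-27 + N{\left(W \right)}\right)^{2} = \left(-27 + \frac{1}{-3 + 30}\right)^{2} = \left(-27 + \frac{1}{27}\right)^{2} = \left(- \frac{728}{27}\right)^{2} = \frac{529984}{729}$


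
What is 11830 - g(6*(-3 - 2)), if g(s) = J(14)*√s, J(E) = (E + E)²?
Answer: 11830 - 784*I*√30 ≈ 11830.0 - 4294.1*I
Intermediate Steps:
J(E) = 4*E² (J(E) = (2*E)² = 4*E²)
g(s) = 784*√s (g(s) = (4*14²)*√s = (4*196)*√s = 784*√s)
11830 - g(6*(-3 - 2)) = 11830 - 784*√(6*(-3 - 2)) = 11830 - 784*√(6*(-5)) = 11830 - 784*√(-30) = 11830 - 784*I*√30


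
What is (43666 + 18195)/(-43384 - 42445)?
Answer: -61861/85829 ≈ -0.72075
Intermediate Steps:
(43666 + 18195)/(-43384 - 42445) = 61861/(-85829) = 61861*(-1/85829) = -61861/85829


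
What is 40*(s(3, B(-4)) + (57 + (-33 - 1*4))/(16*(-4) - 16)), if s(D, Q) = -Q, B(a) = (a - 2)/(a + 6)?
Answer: 110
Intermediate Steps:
B(a) = (-2 + a)/(6 + a)
40*(s(3, B(-4)) + (57 + (-33 - 1*4))/(16*(-4) - 16)) = 40*(-(-2 - 4)/(6 - 4) + (57 + (-33 - 1*4))/(16*(-4) - 16)) = 40*(-(-6)/2 + (57 + (-33 - 4))/(-64 - 16)) = 40*(-(-6)/2 + (57 - 37)/(-80)) = 40*(-1*(-3) + 20*(-1/80)) = 40*(3 - ¼) = 40*(11/4) = 110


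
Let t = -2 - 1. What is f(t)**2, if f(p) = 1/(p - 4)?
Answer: 1/49 ≈ 0.020408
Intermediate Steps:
t = -3
f(p) = 1/(-4 + p)
f(t)**2 = (1/(-4 - 3))**2 = (1/(-7))**2 = (-1/7)**2 = 1/49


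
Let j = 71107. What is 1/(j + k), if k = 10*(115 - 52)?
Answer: 1/71737 ≈ 1.3940e-5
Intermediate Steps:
k = 630 (k = 10*63 = 630)
1/(j + k) = 1/(71107 + 630) = 1/71737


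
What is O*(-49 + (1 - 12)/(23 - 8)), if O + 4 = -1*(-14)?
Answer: -1492/3 ≈ -497.33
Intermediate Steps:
O = 10 (O = -4 - 1*(-14) = -4 + 14 = 10)
O*(-49 + (1 - 12)/(23 - 8)) = 10*(-49 + (1 - 12)/(23 - 8)) = 10*(-49 - 11/15) = 10*(-746/15) = -1492/3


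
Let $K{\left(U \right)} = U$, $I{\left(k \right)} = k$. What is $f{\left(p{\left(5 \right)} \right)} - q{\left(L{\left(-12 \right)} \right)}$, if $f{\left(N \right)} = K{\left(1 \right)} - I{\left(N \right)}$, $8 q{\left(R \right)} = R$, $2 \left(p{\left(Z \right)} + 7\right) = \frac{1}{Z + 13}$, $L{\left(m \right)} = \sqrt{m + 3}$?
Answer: $\frac{287}{36} - \frac{3 i}{8} \approx 7.9722 - 0.375 i$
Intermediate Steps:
$L{\left(m \right)} = \sqrt{3 + m}$
$p{\left(Z \right)} = -7 + \frac{1}{2 \left(13 + Z\right)}$ ($p{\left(Z \right)} = -7 + \frac{1}{2 \left(Z + 13\right)} = -7 + \frac{1}{2 \left(13 + Z\right)}$)
$q{\left(R \right)} = \frac{R}{8}$
$f{\left(N \right)} = 1 - N$
$f{\left(p{\left(5 \right)} \right)} - q{\left(L{\left(-12 \right)} \right)} = \left(1 - \frac{-181 - 70}{2 \left(13 + 5\right)}\right) - \frac{\sqrt{3 - 12}}{8} = \left(1 - \frac{-181 - 70}{2 \cdot 18}\right) - \frac{\sqrt{-9}}{8} = \left(1 - \frac{1}{2} \cdot \frac{1}{18} \left(-251\right)\right) - \frac{3 i}{8} = \left(1 - - \frac{251}{36}\right) - \frac{3 i}{8} = \left(1 + \frac{251}{36}\right) - \frac{3 i}{8} = \frac{287}{36} - \frac{3 i}{8}$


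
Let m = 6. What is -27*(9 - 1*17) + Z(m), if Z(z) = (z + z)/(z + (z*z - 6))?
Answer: 649/3 ≈ 216.33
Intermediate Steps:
Z(z) = 2*z/(-6 + z + z²) (Z(z) = (2*z)/(z + (z² - 6)) = (2*z)/(z + (-6 + z²)) = (2*z)/(-6 + z + z²) = 2*z/(-6 + z + z²))
-27*(9 - 1*17) + Z(m) = -27*(9 - 1*17) + 2*6/(-6 + 6 + 6²) = -27*(9 - 17) + 2*6/(-6 + 6 + 36) = -27*(-8) + 2*6/36 = 216 + 2*6*(1/36) = 216 + ⅓ = 649/3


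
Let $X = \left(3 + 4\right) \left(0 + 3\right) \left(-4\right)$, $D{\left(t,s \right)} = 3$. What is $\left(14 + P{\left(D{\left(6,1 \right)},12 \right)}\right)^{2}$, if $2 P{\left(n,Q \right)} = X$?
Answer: $784$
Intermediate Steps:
$X = -84$ ($X = 7 \cdot 3 \left(-4\right) = 21 \left(-4\right) = -84$)
$P{\left(n,Q \right)} = -42$ ($P{\left(n,Q \right)} = \frac{1}{2} \left(-84\right) = -42$)
$\left(14 + P{\left(D{\left(6,1 \right)},12 \right)}\right)^{2} = \left(14 - 42\right)^{2} = \left(-28\right)^{2} = 784$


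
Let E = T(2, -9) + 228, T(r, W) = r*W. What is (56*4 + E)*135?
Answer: 58590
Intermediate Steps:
T(r, W) = W*r
E = 210 (E = -9*2 + 228 = -18 + 228 = 210)
(56*4 + E)*135 = (56*4 + 210)*135 = (224 + 210)*135 = 434*135 = 58590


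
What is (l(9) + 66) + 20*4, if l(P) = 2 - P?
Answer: 139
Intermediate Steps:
(l(9) + 66) + 20*4 = ((2 - 1*9) + 66) + 20*4 = ((2 - 9) + 66) + 80 = (-7 + 66) + 80 = 59 + 80 = 139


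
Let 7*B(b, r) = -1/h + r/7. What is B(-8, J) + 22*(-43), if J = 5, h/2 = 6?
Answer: -556195/588 ≈ -945.91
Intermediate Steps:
h = 12 (h = 2*6 = 12)
B(b, r) = -1/84 + r/49 (B(b, r) = (-1/12 + r/7)/7 = -1/84 + r/49)
B(-8, J) + 22*(-43) = (-1/84 + (1/49)*5) + 22*(-43) = (-1/84 + 5/49) - 946 = 53/588 - 946 = -556195/588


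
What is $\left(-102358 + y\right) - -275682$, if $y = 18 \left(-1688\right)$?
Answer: $142940$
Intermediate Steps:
$y = -30384$
$\left(-102358 + y\right) - -275682 = \left(-102358 - 30384\right) - -275682 = -132742 + 275682 = 142940$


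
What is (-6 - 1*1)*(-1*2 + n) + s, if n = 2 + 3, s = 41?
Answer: 20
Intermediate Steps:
n = 5
(-6 - 1*1)*(-1*2 + n) + s = (-6 - 1*1)*(-1*2 + 5) + 41 = (-6 - 1)*(-2 + 5) + 41 = -7*3 + 41 = -21 + 41 = 20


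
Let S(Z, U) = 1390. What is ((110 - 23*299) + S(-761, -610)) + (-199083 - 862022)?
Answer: -1066482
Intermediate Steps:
((110 - 23*299) + S(-761, -610)) + (-199083 - 862022) = ((110 - 23*299) + 1390) + (-199083 - 862022) = ((110 - 6877) + 1390) - 1061105 = (-6767 + 1390) - 1061105 = -5377 - 1061105 = -1066482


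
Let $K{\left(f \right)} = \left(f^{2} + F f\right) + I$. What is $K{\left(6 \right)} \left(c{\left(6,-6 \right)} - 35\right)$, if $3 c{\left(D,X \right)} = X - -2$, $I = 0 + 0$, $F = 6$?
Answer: $-2616$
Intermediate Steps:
$I = 0$
$c{\left(D,X \right)} = \frac{2}{3} + \frac{X}{3}$ ($c{\left(D,X \right)} = \frac{X - -2}{3} = \frac{X + 2}{3} = \frac{2 + X}{3} = \frac{2}{3} + \frac{X}{3}$)
$K{\left(f \right)} = f^{2} + 6 f$ ($K{\left(f \right)} = \left(f^{2} + 6 f\right) + 0 = f^{2} + 6 f$)
$K{\left(6 \right)} \left(c{\left(6,-6 \right)} - 35\right) = 6 \left(6 + 6\right) \left(\left(\frac{2}{3} + \frac{1}{3} \left(-6\right)\right) - 35\right) = 6 \cdot 12 \left(\left(\frac{2}{3} - 2\right) - 35\right) = 72 \left(- \frac{4}{3} - 35\right) = 72 \left(- \frac{109}{3}\right) = -2616$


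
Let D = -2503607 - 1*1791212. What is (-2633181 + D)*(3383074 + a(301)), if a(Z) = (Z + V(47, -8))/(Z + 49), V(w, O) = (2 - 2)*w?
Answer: -23437942630080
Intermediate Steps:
V(w, O) = 0 (V(w, O) = 0*w = 0)
D = -4294819 (D = -2503607 - 1791212 = -4294819)
a(Z) = Z/(49 + Z) (a(Z) = (Z + 0)/(Z + 49) = Z/(49 + Z))
(-2633181 + D)*(3383074 + a(301)) = (-2633181 - 4294819)*(3383074 + 301/(49 + 301)) = -6928000*(3383074 + 301/350) = -6928000*(3383074 + 301*(1/350)) = -6928000*(3383074 + 43/50) = -6928000*169153743/50 = -23437942630080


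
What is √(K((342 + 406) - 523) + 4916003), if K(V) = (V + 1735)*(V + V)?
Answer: √5798003 ≈ 2407.9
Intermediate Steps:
K(V) = 2*V*(1735 + V) (K(V) = (1735 + V)*(2*V) = 2*V*(1735 + V))
√(K((342 + 406) - 523) + 4916003) = √(2*((342 + 406) - 523)*(1735 + ((342 + 406) - 523)) + 4916003) = √(2*(748 - 523)*(1735 + (748 - 523)) + 4916003) = √(2*225*(1735 + 225) + 4916003) = √(2*225*1960 + 4916003) = √(882000 + 4916003) = √5798003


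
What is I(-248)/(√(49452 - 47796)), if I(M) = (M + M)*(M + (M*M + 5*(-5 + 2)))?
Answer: -7593884*√46/69 ≈ -7.4644e+5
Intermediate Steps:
I(M) = 2*M*(-15 + M + M²) (I(M) = (2*M)*(M + (M² + 5*(-3))) = (2*M)*(M + (M² - 15)) = (2*M)*(M + (-15 + M²)) = (2*M)*(-15 + M + M²) = 2*M*(-15 + M + M²))
I(-248)/(√(49452 - 47796)) = (2*(-248)*(-15 - 248 + (-248)²))/(√(49452 - 47796)) = (2*(-248)*(-15 - 248 + 61504))/(√1656) = (2*(-248)*61241)/((6*√46)) = -7593884*√46/69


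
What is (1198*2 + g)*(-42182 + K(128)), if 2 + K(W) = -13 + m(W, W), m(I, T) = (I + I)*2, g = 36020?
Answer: -1601370960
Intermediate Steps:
m(I, T) = 4*I (m(I, T) = (2*I)*2 = 4*I)
K(W) = -15 + 4*W (K(W) = -2 + (-13 + 4*W) = -15 + 4*W)
(1198*2 + g)*(-42182 + K(128)) = (1198*2 + 36020)*(-42182 + (-15 + 4*128)) = (2396 + 36020)*(-42182 + (-15 + 512)) = 38416*(-42182 + 497) = 38416*(-41685) = -1601370960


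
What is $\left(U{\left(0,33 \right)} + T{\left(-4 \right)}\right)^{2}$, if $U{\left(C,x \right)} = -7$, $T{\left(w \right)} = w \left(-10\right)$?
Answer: $1089$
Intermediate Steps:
$T{\left(w \right)} = - 10 w$
$\left(U{\left(0,33 \right)} + T{\left(-4 \right)}\right)^{2} = \left(-7 - -40\right)^{2} = \left(-7 + 40\right)^{2} = 33^{2} = 1089$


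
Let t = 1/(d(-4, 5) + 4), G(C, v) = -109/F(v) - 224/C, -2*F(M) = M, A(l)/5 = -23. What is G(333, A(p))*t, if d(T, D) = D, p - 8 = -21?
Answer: -98354/344655 ≈ -0.28537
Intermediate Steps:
p = -13 (p = 8 - 21 = -13)
A(l) = -115 (A(l) = 5*(-23) = -115)
F(M) = -M/2
G(C, v) = -224/C + 218/v (G(C, v) = -109*(-2/v) - 224/C = -(-218)/v - 224/C = 218/v - 224/C = -224/C + 218/v)
t = ⅑ (t = 1/(5 + 4) = 1/9 = ⅑ ≈ 0.11111)
G(333, A(p))*t = (-224/333 + 218/(-115))*(⅑) = (-224*1/333 + 218*(-1/115))*(⅑) = (-224/333 - 218/115)*(⅑) = -98354/38295*⅑ = -98354/344655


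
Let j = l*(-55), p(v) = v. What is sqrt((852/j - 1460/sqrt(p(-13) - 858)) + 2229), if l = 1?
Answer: sqrt(5079757719465 + 3846771500*I*sqrt(871))/47905 ≈ 47.051 + 0.52571*I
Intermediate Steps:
j = -55 (j = 1*(-55) = -55)
sqrt((852/j - 1460/sqrt(p(-13) - 858)) + 2229) = sqrt((852/(-55) - 1460/sqrt(-13 - 858)) + 2229) = sqrt((852*(-1/55) - 1460*(-I*sqrt(871)/871)) + 2229) = sqrt((-852/55 - 1460*(-I*sqrt(871)/871)) + 2229) = sqrt((-852/55 - (-1460)*I*sqrt(871)/871) + 2229) = sqrt((-852/55 + 1460*I*sqrt(871)/871) + 2229) = sqrt(121743/55 + 1460*I*sqrt(871)/871)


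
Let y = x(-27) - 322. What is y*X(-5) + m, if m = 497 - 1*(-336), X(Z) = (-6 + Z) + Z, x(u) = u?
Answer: 6417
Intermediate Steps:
X(Z) = -6 + 2*Z
y = -349 (y = -27 - 322 = -349)
m = 833 (m = 497 + 336 = 833)
y*X(-5) + m = -349*(-6 + 2*(-5)) + 833 = -349*(-6 - 10) + 833 = -349*(-16) + 833 = 5584 + 833 = 6417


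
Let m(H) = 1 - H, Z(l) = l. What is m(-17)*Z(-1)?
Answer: -18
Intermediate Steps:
m(-17)*Z(-1) = (1 - 1*(-17))*(-1) = (1 + 17)*(-1) = 18*(-1) = -18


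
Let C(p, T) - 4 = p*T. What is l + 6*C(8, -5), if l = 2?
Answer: -214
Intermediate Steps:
C(p, T) = 4 + T*p (C(p, T) = 4 + p*T = 4 + T*p)
l + 6*C(8, -5) = 2 + 6*(4 - 5*8) = 2 + 6*(4 - 40) = 2 + 6*(-36) = 2 - 216 = -214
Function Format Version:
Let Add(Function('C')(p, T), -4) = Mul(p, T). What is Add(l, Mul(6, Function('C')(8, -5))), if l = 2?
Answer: -214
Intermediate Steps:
Function('C')(p, T) = Add(4, Mul(T, p)) (Function('C')(p, T) = Add(4, Mul(p, T)) = Add(4, Mul(T, p)))
Add(l, Mul(6, Function('C')(8, -5))) = Add(2, Mul(6, Add(4, Mul(-5, 8)))) = Add(2, Mul(6, Add(4, -40))) = Add(2, Mul(6, -36)) = Add(2, -216) = -214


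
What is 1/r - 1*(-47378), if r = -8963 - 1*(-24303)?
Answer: 726778521/15340 ≈ 47378.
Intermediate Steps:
r = 15340 (r = -8963 + 24303 = 15340)
1/r - 1*(-47378) = 1/15340 - 1*(-47378) = 1/15340 + 47378 = 726778521/15340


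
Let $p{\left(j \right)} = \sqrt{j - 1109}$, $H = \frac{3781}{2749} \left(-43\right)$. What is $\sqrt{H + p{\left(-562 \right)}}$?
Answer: $\frac{\sqrt{-446940667 + 7557001 i \sqrt{1671}}}{2749} \approx 2.5251 + 8.0944 i$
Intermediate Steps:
$H = - \frac{162583}{2749}$ ($H = 3781 \cdot \frac{1}{2749} \left(-43\right) = \frac{3781}{2749} \left(-43\right) = - \frac{162583}{2749} \approx -59.143$)
$p{\left(j \right)} = \sqrt{-1109 + j}$
$\sqrt{H + p{\left(-562 \right)}} = \sqrt{- \frac{162583}{2749} + \sqrt{-1109 - 562}} = \sqrt{- \frac{162583}{2749} + \sqrt{-1671}} = \sqrt{- \frac{162583}{2749} + i \sqrt{1671}}$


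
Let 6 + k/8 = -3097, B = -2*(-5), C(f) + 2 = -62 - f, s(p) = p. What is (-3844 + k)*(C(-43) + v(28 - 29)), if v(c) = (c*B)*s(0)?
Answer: 602028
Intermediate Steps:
C(f) = -64 - f (C(f) = -2 + (-62 - f) = -64 - f)
B = 10
k = -24824 (k = -48 + 8*(-3097) = -48 - 24776 = -24824)
v(c) = 0 (v(c) = (c*10)*0 = (10*c)*0 = 0)
(-3844 + k)*(C(-43) + v(28 - 29)) = (-3844 - 24824)*((-64 - 1*(-43)) + 0) = -28668*((-64 + 43) + 0) = -28668*(-21 + 0) = -28668*(-21) = 602028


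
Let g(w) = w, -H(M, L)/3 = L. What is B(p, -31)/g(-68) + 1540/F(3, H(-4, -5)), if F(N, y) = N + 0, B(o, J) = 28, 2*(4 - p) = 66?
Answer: 26159/51 ≈ 512.92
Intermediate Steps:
p = -29 (p = 4 - 1/2*66 = 4 - 33 = -29)
H(M, L) = -3*L
F(N, y) = N
B(p, -31)/g(-68) + 1540/F(3, H(-4, -5)) = 28/(-68) + 1540/3 = 28*(-1/68) + 1540*(1/3) = -7/17 + 1540/3 = 26159/51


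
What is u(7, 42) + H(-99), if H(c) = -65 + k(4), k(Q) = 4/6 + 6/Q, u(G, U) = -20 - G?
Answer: -539/6 ≈ -89.833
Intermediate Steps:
k(Q) = ⅔ + 6/Q (k(Q) = 4*(⅙) + 6/Q = ⅔ + 6/Q)
H(c) = -377/6 (H(c) = -65 + (⅔ + 6/4) = -65 + (⅔ + 6*(¼)) = -65 + (⅔ + 3/2) = -65 + 13/6 = -377/6)
u(7, 42) + H(-99) = (-20 - 1*7) - 377/6 = (-20 - 7) - 377/6 = -27 - 377/6 = -539/6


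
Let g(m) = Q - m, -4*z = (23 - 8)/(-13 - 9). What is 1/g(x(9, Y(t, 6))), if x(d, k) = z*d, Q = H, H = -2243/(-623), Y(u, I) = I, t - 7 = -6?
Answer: 54824/113279 ≈ 0.48397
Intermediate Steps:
t = 1 (t = 7 - 6 = 1)
z = 15/88 (z = -(23 - 8)/(4*(-13 - 9)) = -15/(4*(-22)) = -15*(-1)/(4*22) = -1/4*(-15/22) = 15/88 ≈ 0.17045)
H = 2243/623 (H = -2243*(-1/623) = 2243/623 ≈ 3.6003)
Q = 2243/623 ≈ 3.6003
x(d, k) = 15*d/88
g(m) = 2243/623 - m
1/g(x(9, Y(t, 6))) = 1/(2243/623 - 15*9/88) = 1/(2243/623 - 1*135/88) = 1/(2243/623 - 135/88) = 1/(113279/54824) = 54824/113279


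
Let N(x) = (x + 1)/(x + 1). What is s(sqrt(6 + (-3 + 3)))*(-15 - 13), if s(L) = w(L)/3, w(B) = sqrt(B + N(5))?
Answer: -28*sqrt(1 + sqrt(6))/3 ≈ -17.335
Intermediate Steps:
N(x) = 1 (N(x) = (1 + x)/(1 + x) = 1)
w(B) = sqrt(1 + B) (w(B) = sqrt(B + 1) = sqrt(1 + B))
s(L) = sqrt(1 + L)/3
s(sqrt(6 + (-3 + 3)))*(-15 - 13) = (sqrt(1 + sqrt(6 + (-3 + 3)))/3)*(-15 - 13) = (sqrt(1 + sqrt(6 + 0))/3)*(-28) = (sqrt(1 + sqrt(6))/3)*(-28) = -28*sqrt(1 + sqrt(6))/3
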